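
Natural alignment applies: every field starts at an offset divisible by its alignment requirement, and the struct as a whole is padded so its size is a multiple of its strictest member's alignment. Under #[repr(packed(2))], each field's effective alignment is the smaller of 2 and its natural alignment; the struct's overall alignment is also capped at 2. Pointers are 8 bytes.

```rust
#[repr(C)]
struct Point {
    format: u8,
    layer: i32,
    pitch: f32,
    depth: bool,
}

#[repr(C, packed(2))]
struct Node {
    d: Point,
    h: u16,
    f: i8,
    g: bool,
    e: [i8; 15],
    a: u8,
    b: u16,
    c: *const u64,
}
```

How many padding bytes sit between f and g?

Point: format at 0 (size 1, align 1) → ends 1; pad 3 to align 4 for layer; layer at 4 (size 4, align 4) → ends 8; pitch at 8 (size 4, align 4) → ends 12; depth at 12 (size 1, align 1) → ends 13; tail pad 3 to reach multiple of 4; total 16 bytes, alignment 4
d at 0 (size 16, align 2) → ends 16
h at 16 (size 2, align 2) → ends 18
f at 18 (size 1, align 1) → ends 19
g at 19 (size 1, align 1) → ends 20

0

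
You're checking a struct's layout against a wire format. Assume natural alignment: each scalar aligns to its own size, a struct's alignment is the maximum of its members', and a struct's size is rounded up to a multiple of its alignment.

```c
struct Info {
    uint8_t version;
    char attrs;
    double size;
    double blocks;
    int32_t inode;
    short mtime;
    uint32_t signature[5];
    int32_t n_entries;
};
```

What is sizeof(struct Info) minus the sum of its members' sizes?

0..1  version  (1B, 1-aligned)
1..2  attrs  (1B, 1-aligned)
2..8  -- padding (6B)
8..16  size  (8B, 8-aligned)
16..24  blocks  (8B, 8-aligned)
24..28  inode  (4B, 4-aligned)
28..30  mtime  (2B, 2-aligned)
30..32  -- padding (2B)
32..52  signature  (20B, 4-aligned)
52..56  n_entries  (4B, 4-aligned)
sizeof = 56, alignof = 8
data bytes 48, size 56 → padding 8

8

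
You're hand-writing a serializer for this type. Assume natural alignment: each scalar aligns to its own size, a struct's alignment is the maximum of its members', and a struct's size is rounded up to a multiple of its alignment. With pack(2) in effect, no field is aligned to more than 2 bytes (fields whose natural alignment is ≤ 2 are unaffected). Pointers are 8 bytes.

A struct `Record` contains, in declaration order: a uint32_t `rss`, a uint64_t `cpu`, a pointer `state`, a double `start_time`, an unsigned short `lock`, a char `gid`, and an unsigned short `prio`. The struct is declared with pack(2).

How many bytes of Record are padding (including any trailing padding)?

rss at 0 (size 4, align 2) → ends 4
cpu at 4 (size 8, align 2) → ends 12
state at 12 (size 8, align 2) → ends 20
start_time at 20 (size 8, align 2) → ends 28
lock at 28 (size 2, align 2) → ends 30
gid at 30 (size 1, align 1) → ends 31
pad 1 to align 2 for prio
prio at 32 (size 2, align 2) → ends 34
total 34 bytes, alignment 2
data bytes 33, size 34 → padding 1

1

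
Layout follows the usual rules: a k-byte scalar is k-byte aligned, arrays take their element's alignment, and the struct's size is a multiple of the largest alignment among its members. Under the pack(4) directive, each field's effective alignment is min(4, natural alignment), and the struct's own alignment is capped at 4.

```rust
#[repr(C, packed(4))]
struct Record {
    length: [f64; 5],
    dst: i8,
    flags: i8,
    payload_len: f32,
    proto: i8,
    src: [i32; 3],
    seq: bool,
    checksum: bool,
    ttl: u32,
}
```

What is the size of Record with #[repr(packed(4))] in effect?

@0: length [40B, align 4] → 40
@40: dst [1B, align 1] → 41
@41: flags [1B, align 1] → 42
+2 pad (align 4)
@44: payload_len [4B, align 4] → 48
@48: proto [1B, align 1] → 49
+3 pad (align 4)
@52: src [12B, align 4] → 64
@64: seq [1B, align 1] → 65
@65: checksum [1B, align 1] → 66
+2 pad (align 4)
@68: ttl [4B, align 4] → 72
size 72, align 4

72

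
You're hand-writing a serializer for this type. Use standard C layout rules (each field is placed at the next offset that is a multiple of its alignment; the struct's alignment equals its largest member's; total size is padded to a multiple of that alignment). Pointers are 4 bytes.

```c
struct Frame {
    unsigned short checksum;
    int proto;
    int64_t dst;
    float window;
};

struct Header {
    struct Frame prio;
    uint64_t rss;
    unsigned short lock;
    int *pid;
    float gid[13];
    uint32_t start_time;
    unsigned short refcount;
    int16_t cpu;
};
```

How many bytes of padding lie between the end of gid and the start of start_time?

Frame: checksum at 0 (size 2, align 2) → ends 2; pad 2 to align 4 for proto; proto at 4 (size 4, align 4) → ends 8; dst at 8 (size 8, align 8) → ends 16; window at 16 (size 4, align 4) → ends 20; tail pad 4 to reach multiple of 8; total 24 bytes, alignment 8
prio at 0 (size 24, align 8) → ends 24
rss at 24 (size 8, align 8) → ends 32
lock at 32 (size 2, align 2) → ends 34
pad 2 to align 4 for pid
pid at 36 (size 4, align 4) → ends 40
gid at 40 (size 52, align 4) → ends 92
start_time at 92 (size 4, align 4) → ends 96

0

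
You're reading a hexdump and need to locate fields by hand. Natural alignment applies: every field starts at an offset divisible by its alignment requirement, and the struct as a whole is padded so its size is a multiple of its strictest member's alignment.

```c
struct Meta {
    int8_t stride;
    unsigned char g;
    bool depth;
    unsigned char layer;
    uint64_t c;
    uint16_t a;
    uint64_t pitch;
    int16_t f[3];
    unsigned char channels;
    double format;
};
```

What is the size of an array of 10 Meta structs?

480

0..1  stride  (1B, 1-aligned)
1..2  g  (1B, 1-aligned)
2..3  depth  (1B, 1-aligned)
3..4  layer  (1B, 1-aligned)
4..8  -- padding (4B)
8..16  c  (8B, 8-aligned)
16..18  a  (2B, 2-aligned)
18..24  -- padding (6B)
24..32  pitch  (8B, 8-aligned)
32..38  f  (6B, 2-aligned)
38..39  channels  (1B, 1-aligned)
39..40  -- padding (1B)
40..48  format  (8B, 8-aligned)
sizeof = 48, alignof = 8
array of 10: 10 × 48 = 480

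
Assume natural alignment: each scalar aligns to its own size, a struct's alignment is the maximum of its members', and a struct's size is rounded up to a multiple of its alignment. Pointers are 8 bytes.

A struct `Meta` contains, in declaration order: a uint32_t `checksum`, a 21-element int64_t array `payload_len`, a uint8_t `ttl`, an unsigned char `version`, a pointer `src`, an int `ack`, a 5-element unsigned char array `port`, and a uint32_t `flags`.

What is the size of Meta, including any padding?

@0: checksum [4B, align 4] → 4
+4 pad (align 8)
@8: payload_len [168B, align 8] → 176
@176: ttl [1B, align 1] → 177
@177: version [1B, align 1] → 178
+6 pad (align 8)
@184: src [8B, align 8] → 192
@192: ack [4B, align 4] → 196
@196: port [5B, align 1] → 201
+3 pad (align 4)
@204: flags [4B, align 4] → 208
size 208, align 8

208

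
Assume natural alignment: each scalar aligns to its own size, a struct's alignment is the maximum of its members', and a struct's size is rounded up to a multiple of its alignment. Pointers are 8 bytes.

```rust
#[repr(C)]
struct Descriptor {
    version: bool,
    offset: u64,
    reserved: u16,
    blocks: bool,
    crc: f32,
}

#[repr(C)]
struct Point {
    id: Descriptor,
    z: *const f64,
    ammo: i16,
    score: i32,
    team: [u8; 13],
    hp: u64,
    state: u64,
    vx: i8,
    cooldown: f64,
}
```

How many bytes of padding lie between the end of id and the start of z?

Descriptor: 0..1  version  (1B, 1-aligned); 1..8  -- padding (7B); 8..16  offset  (8B, 8-aligned); 16..18  reserved  (2B, 2-aligned); 18..19  blocks  (1B, 1-aligned); 19..20  -- padding (1B); 20..24  crc  (4B, 4-aligned); sizeof = 24, alignof = 8
0..24  id  (24B, 8-aligned)
24..32  z  (8B, 8-aligned)

0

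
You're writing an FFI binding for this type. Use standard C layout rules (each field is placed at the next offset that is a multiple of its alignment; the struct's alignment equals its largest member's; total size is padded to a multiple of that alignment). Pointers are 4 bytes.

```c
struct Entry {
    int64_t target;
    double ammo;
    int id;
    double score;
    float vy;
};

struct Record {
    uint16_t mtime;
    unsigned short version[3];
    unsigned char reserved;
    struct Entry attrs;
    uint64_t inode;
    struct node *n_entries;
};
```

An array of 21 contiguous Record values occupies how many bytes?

Entry: target at 0 (size 8, align 8) → ends 8; ammo at 8 (size 8, align 8) → ends 16; id at 16 (size 4, align 4) → ends 20; pad 4 to align 8 for score; score at 24 (size 8, align 8) → ends 32; vy at 32 (size 4, align 4) → ends 36; tail pad 4 to reach multiple of 8; total 40 bytes, alignment 8
mtime at 0 (size 2, align 2) → ends 2
version at 2 (size 6, align 2) → ends 8
reserved at 8 (size 1, align 1) → ends 9
pad 7 to align 8 for attrs
attrs at 16 (size 40, align 8) → ends 56
inode at 56 (size 8, align 8) → ends 64
n_entries at 64 (size 4, align 4) → ends 68
tail pad 4 to reach multiple of 8
total 72 bytes, alignment 8
array of 21: 21 × 72 = 1512

1512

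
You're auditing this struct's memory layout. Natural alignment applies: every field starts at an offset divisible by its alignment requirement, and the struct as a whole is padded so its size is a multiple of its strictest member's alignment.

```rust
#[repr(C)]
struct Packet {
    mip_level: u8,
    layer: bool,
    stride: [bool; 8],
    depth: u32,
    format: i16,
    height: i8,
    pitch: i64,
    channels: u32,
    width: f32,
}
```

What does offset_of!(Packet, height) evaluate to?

18

0..1  mip_level  (1B, 1-aligned)
1..2  layer  (1B, 1-aligned)
2..10  stride  (8B, 1-aligned)
10..12  -- padding (2B)
12..16  depth  (4B, 4-aligned)
16..18  format  (2B, 2-aligned)
18..19  height  (1B, 1-aligned)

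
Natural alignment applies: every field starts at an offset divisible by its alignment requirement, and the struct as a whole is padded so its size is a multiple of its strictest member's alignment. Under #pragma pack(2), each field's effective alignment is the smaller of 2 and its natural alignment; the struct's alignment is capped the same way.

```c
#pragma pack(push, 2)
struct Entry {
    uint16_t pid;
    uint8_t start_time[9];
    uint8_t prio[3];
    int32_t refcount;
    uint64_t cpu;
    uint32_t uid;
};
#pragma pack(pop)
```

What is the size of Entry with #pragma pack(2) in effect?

pid at 0 (size 2, align 2) → ends 2
start_time at 2 (size 9, align 1) → ends 11
prio at 11 (size 3, align 1) → ends 14
refcount at 14 (size 4, align 2) → ends 18
cpu at 18 (size 8, align 2) → ends 26
uid at 26 (size 4, align 2) → ends 30
total 30 bytes, alignment 2

30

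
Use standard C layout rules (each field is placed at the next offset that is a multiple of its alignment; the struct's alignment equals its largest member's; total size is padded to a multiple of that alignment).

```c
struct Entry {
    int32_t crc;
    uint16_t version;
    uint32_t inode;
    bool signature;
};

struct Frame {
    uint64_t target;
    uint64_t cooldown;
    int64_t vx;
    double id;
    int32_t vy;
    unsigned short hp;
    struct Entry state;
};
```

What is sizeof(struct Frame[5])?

280

Entry: 0..4  crc  (4B, 4-aligned); 4..6  version  (2B, 2-aligned); 6..8  -- padding (2B); 8..12  inode  (4B, 4-aligned); 12..13  signature  (1B, 1-aligned); 13..16  -- tail padding (3B); sizeof = 16, alignof = 4
0..8  target  (8B, 8-aligned)
8..16  cooldown  (8B, 8-aligned)
16..24  vx  (8B, 8-aligned)
24..32  id  (8B, 8-aligned)
32..36  vy  (4B, 4-aligned)
36..38  hp  (2B, 2-aligned)
38..40  -- padding (2B)
40..56  state  (16B, 4-aligned)
sizeof = 56, alignof = 8
array of 5: 5 × 56 = 280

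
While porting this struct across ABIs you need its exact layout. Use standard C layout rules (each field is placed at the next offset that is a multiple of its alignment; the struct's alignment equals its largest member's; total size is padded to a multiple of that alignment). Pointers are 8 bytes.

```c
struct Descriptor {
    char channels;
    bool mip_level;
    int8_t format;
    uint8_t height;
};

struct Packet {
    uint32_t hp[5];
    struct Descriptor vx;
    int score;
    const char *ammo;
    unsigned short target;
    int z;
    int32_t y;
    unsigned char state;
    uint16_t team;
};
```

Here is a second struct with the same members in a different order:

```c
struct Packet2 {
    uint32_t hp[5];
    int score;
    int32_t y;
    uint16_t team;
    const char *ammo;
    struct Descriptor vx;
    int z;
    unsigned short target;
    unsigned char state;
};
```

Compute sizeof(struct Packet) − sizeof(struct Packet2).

Descriptor: @0: channels [1B, align 1] → 1; @1: mip_level [1B, align 1] → 2; @2: format [1B, align 1] → 3; @3: height [1B, align 1] → 4; size 4, align 1
@0: hp [20B, align 4] → 20
@20: vx [4B, align 1] → 24
@24: score [4B, align 4] → 28
+4 pad (align 8)
@32: ammo [8B, align 8] → 40
@40: target [2B, align 2] → 42
+2 pad (align 4)
@44: z [4B, align 4] → 48
@48: y [4B, align 4] → 52
@52: state [1B, align 1] → 53
+1 pad (align 2)
@54: team [2B, align 2] → 56
size 56, align 8
— Packet2 —
@0: hp [20B, align 4] → 20
@20: score [4B, align 4] → 24
@24: y [4B, align 4] → 28
@28: team [2B, align 2] → 30
+2 pad (align 8)
@32: ammo [8B, align 8] → 40
@40: vx [4B, align 1] → 44
@44: z [4B, align 4] → 48
@48: target [2B, align 2] → 50
@50: state [1B, align 1] → 51
+5 tail pad (align 8)
size 56, align 8
56 − 56 = 0

0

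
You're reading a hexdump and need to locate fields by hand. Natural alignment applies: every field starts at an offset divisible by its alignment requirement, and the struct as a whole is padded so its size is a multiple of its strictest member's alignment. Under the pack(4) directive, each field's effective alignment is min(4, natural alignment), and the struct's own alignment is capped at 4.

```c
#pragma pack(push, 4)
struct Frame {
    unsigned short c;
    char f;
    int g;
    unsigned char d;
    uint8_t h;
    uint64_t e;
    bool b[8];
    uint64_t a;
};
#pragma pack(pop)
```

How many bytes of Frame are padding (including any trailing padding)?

c at 0 (size 2, align 2) → ends 2
f at 2 (size 1, align 1) → ends 3
pad 1 to align 4 for g
g at 4 (size 4, align 4) → ends 8
d at 8 (size 1, align 1) → ends 9
h at 9 (size 1, align 1) → ends 10
pad 2 to align 4 for e
e at 12 (size 8, align 4) → ends 20
b at 20 (size 8, align 1) → ends 28
a at 28 (size 8, align 4) → ends 36
total 36 bytes, alignment 4
data bytes 33, size 36 → padding 3

3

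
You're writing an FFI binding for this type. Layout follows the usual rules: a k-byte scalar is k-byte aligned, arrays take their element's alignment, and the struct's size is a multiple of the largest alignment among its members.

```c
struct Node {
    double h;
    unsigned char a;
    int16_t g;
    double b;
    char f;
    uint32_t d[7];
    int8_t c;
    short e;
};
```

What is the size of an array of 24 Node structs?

0..8  h  (8B, 8-aligned)
8..9  a  (1B, 1-aligned)
9..10  -- padding (1B)
10..12  g  (2B, 2-aligned)
12..16  -- padding (4B)
16..24  b  (8B, 8-aligned)
24..25  f  (1B, 1-aligned)
25..28  -- padding (3B)
28..56  d  (28B, 4-aligned)
56..57  c  (1B, 1-aligned)
57..58  -- padding (1B)
58..60  e  (2B, 2-aligned)
60..64  -- tail padding (4B)
sizeof = 64, alignof = 8
array of 24: 24 × 64 = 1536

1536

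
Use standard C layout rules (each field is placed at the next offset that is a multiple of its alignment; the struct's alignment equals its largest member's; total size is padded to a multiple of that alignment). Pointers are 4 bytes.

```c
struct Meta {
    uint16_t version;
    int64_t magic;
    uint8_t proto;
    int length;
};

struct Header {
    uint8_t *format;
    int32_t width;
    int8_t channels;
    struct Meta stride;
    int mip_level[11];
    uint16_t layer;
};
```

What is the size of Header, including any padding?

88 bytes

Meta: @0: version [2B, align 2] → 2; +6 pad (align 8); @8: magic [8B, align 8] → 16; @16: proto [1B, align 1] → 17; +3 pad (align 4); @20: length [4B, align 4] → 24; size 24, align 8
@0: format [4B, align 4] → 4
@4: width [4B, align 4] → 8
@8: channels [1B, align 1] → 9
+7 pad (align 8)
@16: stride [24B, align 8] → 40
@40: mip_level [44B, align 4] → 84
@84: layer [2B, align 2] → 86
+2 tail pad (align 8)
size 88, align 8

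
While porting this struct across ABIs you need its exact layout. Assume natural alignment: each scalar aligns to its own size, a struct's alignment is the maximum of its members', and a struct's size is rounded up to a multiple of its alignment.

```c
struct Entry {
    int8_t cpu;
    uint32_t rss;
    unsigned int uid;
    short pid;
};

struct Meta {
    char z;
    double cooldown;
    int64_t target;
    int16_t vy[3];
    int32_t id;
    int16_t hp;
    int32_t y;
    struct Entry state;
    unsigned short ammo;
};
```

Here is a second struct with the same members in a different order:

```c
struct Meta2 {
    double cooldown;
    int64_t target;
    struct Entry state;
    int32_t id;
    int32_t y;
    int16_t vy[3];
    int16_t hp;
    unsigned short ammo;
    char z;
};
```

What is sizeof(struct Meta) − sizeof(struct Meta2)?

8

Entry: 0..1  cpu  (1B, 1-aligned); 1..4  -- padding (3B); 4..8  rss  (4B, 4-aligned); 8..12  uid  (4B, 4-aligned); 12..14  pid  (2B, 2-aligned); 14..16  -- tail padding (2B); sizeof = 16, alignof = 4
0..1  z  (1B, 1-aligned)
1..8  -- padding (7B)
8..16  cooldown  (8B, 8-aligned)
16..24  target  (8B, 8-aligned)
24..30  vy  (6B, 2-aligned)
30..32  -- padding (2B)
32..36  id  (4B, 4-aligned)
36..38  hp  (2B, 2-aligned)
38..40  -- padding (2B)
40..44  y  (4B, 4-aligned)
44..60  state  (16B, 4-aligned)
60..62  ammo  (2B, 2-aligned)
62..64  -- tail padding (2B)
sizeof = 64, alignof = 8
— Meta2 —
0..8  cooldown  (8B, 8-aligned)
8..16  target  (8B, 8-aligned)
16..32  state  (16B, 4-aligned)
32..36  id  (4B, 4-aligned)
36..40  y  (4B, 4-aligned)
40..46  vy  (6B, 2-aligned)
46..48  hp  (2B, 2-aligned)
48..50  ammo  (2B, 2-aligned)
50..51  z  (1B, 1-aligned)
51..56  -- tail padding (5B)
sizeof = 56, alignof = 8
64 − 56 = 8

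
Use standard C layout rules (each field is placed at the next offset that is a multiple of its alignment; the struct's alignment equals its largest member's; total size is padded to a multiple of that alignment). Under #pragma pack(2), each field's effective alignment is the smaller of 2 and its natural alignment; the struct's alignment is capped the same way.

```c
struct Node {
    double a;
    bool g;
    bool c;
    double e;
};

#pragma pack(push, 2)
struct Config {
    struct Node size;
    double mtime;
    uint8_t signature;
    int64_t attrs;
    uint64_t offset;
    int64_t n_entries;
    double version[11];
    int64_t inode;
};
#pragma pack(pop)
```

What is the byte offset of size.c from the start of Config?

Node: a at 0 (size 8, align 8) → ends 8; g at 8 (size 1, align 1) → ends 9; c at 9 (size 1, align 1) → ends 10; pad 6 to align 8 for e; e at 16 (size 8, align 8) → ends 24; total 24 bytes, alignment 8
size at 0 (size 24, align 2) → ends 24
within Node: c at 9
0 + 9 = 9

9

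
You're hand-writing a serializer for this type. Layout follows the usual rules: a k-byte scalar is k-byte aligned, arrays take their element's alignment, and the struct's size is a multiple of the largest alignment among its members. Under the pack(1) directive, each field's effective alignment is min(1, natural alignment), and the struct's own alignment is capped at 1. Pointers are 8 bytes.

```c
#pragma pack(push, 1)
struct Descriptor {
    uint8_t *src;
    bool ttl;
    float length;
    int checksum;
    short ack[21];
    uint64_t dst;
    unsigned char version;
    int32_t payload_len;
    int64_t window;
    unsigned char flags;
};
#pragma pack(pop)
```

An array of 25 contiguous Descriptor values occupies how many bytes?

0..8  src  (8B, 1-aligned)
8..9  ttl  (1B, 1-aligned)
9..13  length  (4B, 1-aligned)
13..17  checksum  (4B, 1-aligned)
17..59  ack  (42B, 1-aligned)
59..67  dst  (8B, 1-aligned)
67..68  version  (1B, 1-aligned)
68..72  payload_len  (4B, 1-aligned)
72..80  window  (8B, 1-aligned)
80..81  flags  (1B, 1-aligned)
sizeof = 81, alignof = 1
array of 25: 25 × 81 = 2025

2025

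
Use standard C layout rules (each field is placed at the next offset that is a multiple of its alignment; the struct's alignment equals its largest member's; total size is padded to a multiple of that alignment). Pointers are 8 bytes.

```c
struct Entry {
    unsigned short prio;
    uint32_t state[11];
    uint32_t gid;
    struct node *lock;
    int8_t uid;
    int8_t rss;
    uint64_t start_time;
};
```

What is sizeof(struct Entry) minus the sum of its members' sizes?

12

@0: prio [2B, align 2] → 2
+2 pad (align 4)
@4: state [44B, align 4] → 48
@48: gid [4B, align 4] → 52
+4 pad (align 8)
@56: lock [8B, align 8] → 64
@64: uid [1B, align 1] → 65
@65: rss [1B, align 1] → 66
+6 pad (align 8)
@72: start_time [8B, align 8] → 80
size 80, align 8
data bytes 68, size 80 → padding 12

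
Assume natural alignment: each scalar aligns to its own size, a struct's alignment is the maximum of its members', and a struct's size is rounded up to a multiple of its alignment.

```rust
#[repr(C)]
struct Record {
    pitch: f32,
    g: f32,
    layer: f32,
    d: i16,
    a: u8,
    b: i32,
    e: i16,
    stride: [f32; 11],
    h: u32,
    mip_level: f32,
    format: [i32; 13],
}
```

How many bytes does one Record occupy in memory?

128 bytes

pitch at 0 (size 4, align 4) → ends 4
g at 4 (size 4, align 4) → ends 8
layer at 8 (size 4, align 4) → ends 12
d at 12 (size 2, align 2) → ends 14
a at 14 (size 1, align 1) → ends 15
pad 1 to align 4 for b
b at 16 (size 4, align 4) → ends 20
e at 20 (size 2, align 2) → ends 22
pad 2 to align 4 for stride
stride at 24 (size 44, align 4) → ends 68
h at 68 (size 4, align 4) → ends 72
mip_level at 72 (size 4, align 4) → ends 76
format at 76 (size 52, align 4) → ends 128
total 128 bytes, alignment 4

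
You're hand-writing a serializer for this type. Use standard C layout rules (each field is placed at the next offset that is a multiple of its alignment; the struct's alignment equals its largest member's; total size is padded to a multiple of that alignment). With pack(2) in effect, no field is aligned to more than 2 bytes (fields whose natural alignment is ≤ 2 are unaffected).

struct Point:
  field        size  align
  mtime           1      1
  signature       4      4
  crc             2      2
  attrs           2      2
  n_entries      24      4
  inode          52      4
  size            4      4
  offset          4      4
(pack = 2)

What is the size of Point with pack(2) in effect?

94

mtime at 0 (size 1, align 1) → ends 1
pad 1 to align 2 for signature
signature at 2 (size 4, align 2) → ends 6
crc at 6 (size 2, align 2) → ends 8
attrs at 8 (size 2, align 2) → ends 10
n_entries at 10 (size 24, align 2) → ends 34
inode at 34 (size 52, align 2) → ends 86
size at 86 (size 4, align 2) → ends 90
offset at 90 (size 4, align 2) → ends 94
total 94 bytes, alignment 2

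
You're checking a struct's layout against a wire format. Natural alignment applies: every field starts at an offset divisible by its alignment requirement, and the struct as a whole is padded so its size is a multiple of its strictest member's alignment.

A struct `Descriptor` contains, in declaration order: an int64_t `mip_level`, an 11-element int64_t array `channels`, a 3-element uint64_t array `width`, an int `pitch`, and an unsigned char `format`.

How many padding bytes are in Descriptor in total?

mip_level at 0 (size 8, align 8) → ends 8
channels at 8 (size 88, align 8) → ends 96
width at 96 (size 24, align 8) → ends 120
pitch at 120 (size 4, align 4) → ends 124
format at 124 (size 1, align 1) → ends 125
tail pad 3 to reach multiple of 8
total 128 bytes, alignment 8
data bytes 125, size 128 → padding 3

3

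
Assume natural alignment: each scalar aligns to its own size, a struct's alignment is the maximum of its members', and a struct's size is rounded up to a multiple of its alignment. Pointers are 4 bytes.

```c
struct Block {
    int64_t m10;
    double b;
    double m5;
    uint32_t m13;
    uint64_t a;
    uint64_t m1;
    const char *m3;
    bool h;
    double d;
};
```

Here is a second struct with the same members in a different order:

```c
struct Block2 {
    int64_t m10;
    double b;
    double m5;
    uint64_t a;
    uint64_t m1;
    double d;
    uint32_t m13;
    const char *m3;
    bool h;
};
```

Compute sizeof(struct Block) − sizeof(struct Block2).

0

@0: m10 [8B, align 8] → 8
@8: b [8B, align 8] → 16
@16: m5 [8B, align 8] → 24
@24: m13 [4B, align 4] → 28
+4 pad (align 8)
@32: a [8B, align 8] → 40
@40: m1 [8B, align 8] → 48
@48: m3 [4B, align 4] → 52
@52: h [1B, align 1] → 53
+3 pad (align 8)
@56: d [8B, align 8] → 64
size 64, align 8
— Block2 —
@0: m10 [8B, align 8] → 8
@8: b [8B, align 8] → 16
@16: m5 [8B, align 8] → 24
@24: a [8B, align 8] → 32
@32: m1 [8B, align 8] → 40
@40: d [8B, align 8] → 48
@48: m13 [4B, align 4] → 52
@52: m3 [4B, align 4] → 56
@56: h [1B, align 1] → 57
+7 tail pad (align 8)
size 64, align 8
64 − 64 = 0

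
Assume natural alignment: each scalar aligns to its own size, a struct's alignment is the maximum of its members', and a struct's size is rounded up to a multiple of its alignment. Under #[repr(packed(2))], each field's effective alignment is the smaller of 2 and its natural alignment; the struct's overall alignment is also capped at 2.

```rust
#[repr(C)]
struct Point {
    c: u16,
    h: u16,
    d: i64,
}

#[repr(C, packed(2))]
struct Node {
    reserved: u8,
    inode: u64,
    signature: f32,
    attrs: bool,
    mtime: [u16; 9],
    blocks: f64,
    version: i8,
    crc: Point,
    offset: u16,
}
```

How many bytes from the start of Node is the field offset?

60

Point: 0..2  c  (2B, 2-aligned); 2..4  h  (2B, 2-aligned); 4..8  -- padding (4B); 8..16  d  (8B, 8-aligned); sizeof = 16, alignof = 8
0..1  reserved  (1B, 1-aligned)
1..2  -- padding (1B)
2..10  inode  (8B, 2-aligned)
10..14  signature  (4B, 2-aligned)
14..15  attrs  (1B, 1-aligned)
15..16  -- padding (1B)
16..34  mtime  (18B, 2-aligned)
34..42  blocks  (8B, 2-aligned)
42..43  version  (1B, 1-aligned)
43..44  -- padding (1B)
44..60  crc  (16B, 2-aligned)
60..62  offset  (2B, 2-aligned)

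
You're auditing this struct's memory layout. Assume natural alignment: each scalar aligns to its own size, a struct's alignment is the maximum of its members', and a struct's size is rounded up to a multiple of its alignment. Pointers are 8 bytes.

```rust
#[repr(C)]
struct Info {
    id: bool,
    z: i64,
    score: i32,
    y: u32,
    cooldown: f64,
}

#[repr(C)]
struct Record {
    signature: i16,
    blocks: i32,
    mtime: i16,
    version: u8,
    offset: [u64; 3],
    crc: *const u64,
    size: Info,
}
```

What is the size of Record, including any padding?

80 bytes

Info: 0..1  id  (1B, 1-aligned); 1..8  -- padding (7B); 8..16  z  (8B, 8-aligned); 16..20  score  (4B, 4-aligned); 20..24  y  (4B, 4-aligned); 24..32  cooldown  (8B, 8-aligned); sizeof = 32, alignof = 8
0..2  signature  (2B, 2-aligned)
2..4  -- padding (2B)
4..8  blocks  (4B, 4-aligned)
8..10  mtime  (2B, 2-aligned)
10..11  version  (1B, 1-aligned)
11..16  -- padding (5B)
16..40  offset  (24B, 8-aligned)
40..48  crc  (8B, 8-aligned)
48..80  size  (32B, 8-aligned)
sizeof = 80, alignof = 8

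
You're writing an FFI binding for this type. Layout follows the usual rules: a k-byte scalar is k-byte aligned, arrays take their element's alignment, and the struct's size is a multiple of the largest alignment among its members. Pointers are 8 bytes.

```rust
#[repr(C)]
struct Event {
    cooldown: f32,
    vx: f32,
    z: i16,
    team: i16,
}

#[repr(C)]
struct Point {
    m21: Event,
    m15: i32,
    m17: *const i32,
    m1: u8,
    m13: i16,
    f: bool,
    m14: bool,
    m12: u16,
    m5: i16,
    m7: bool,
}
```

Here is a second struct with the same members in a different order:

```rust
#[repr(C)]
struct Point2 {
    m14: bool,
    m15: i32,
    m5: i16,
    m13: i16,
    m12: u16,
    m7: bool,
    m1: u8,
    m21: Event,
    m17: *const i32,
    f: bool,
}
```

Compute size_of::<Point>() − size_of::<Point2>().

-8

Event: 0..4  cooldown  (4B, 4-aligned); 4..8  vx  (4B, 4-aligned); 8..10  z  (2B, 2-aligned); 10..12  team  (2B, 2-aligned); sizeof = 12, alignof = 4
0..12  m21  (12B, 4-aligned)
12..16  m15  (4B, 4-aligned)
16..24  m17  (8B, 8-aligned)
24..25  m1  (1B, 1-aligned)
25..26  -- padding (1B)
26..28  m13  (2B, 2-aligned)
28..29  f  (1B, 1-aligned)
29..30  m14  (1B, 1-aligned)
30..32  m12  (2B, 2-aligned)
32..34  m5  (2B, 2-aligned)
34..35  m7  (1B, 1-aligned)
35..40  -- tail padding (5B)
sizeof = 40, alignof = 8
— Point2 —
0..1  m14  (1B, 1-aligned)
1..4  -- padding (3B)
4..8  m15  (4B, 4-aligned)
8..10  m5  (2B, 2-aligned)
10..12  m13  (2B, 2-aligned)
12..14  m12  (2B, 2-aligned)
14..15  m7  (1B, 1-aligned)
15..16  m1  (1B, 1-aligned)
16..28  m21  (12B, 4-aligned)
28..32  -- padding (4B)
32..40  m17  (8B, 8-aligned)
40..41  f  (1B, 1-aligned)
41..48  -- tail padding (7B)
sizeof = 48, alignof = 8
40 − 48 = -8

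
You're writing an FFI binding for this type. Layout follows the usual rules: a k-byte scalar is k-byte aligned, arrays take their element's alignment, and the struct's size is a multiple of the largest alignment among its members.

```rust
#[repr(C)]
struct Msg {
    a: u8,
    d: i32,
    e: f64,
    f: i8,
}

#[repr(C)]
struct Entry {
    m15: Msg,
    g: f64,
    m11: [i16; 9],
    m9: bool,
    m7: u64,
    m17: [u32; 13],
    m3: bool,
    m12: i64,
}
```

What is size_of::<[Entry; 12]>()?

1536

Msg: @0: a [1B, align 1] → 1; +3 pad (align 4); @4: d [4B, align 4] → 8; @8: e [8B, align 8] → 16; @16: f [1B, align 1] → 17; +7 tail pad (align 8); size 24, align 8
@0: m15 [24B, align 8] → 24
@24: g [8B, align 8] → 32
@32: m11 [18B, align 2] → 50
@50: m9 [1B, align 1] → 51
+5 pad (align 8)
@56: m7 [8B, align 8] → 64
@64: m17 [52B, align 4] → 116
@116: m3 [1B, align 1] → 117
+3 pad (align 8)
@120: m12 [8B, align 8] → 128
size 128, align 8
array of 12: 12 × 128 = 1536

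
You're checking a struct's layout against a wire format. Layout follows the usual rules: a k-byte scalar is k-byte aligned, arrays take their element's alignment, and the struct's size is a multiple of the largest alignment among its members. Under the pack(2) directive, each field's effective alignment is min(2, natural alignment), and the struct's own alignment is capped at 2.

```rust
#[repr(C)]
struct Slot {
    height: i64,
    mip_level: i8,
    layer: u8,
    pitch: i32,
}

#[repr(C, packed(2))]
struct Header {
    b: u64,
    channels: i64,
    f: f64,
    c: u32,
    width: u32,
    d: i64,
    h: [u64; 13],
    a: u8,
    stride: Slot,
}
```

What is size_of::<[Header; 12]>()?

Slot: 0..8  height  (8B, 8-aligned); 8..9  mip_level  (1B, 1-aligned); 9..10  layer  (1B, 1-aligned); 10..12  -- padding (2B); 12..16  pitch  (4B, 4-aligned); sizeof = 16, alignof = 8
0..8  b  (8B, 2-aligned)
8..16  channels  (8B, 2-aligned)
16..24  f  (8B, 2-aligned)
24..28  c  (4B, 2-aligned)
28..32  width  (4B, 2-aligned)
32..40  d  (8B, 2-aligned)
40..144  h  (104B, 2-aligned)
144..145  a  (1B, 1-aligned)
145..146  -- padding (1B)
146..162  stride  (16B, 2-aligned)
sizeof = 162, alignof = 2
array of 12: 12 × 162 = 1944

1944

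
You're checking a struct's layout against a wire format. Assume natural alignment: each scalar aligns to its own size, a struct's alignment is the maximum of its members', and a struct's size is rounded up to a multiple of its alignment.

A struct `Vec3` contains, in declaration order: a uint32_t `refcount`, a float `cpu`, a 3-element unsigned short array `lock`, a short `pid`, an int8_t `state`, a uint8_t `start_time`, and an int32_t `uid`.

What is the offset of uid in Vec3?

20

refcount at 0 (size 4, align 4) → ends 4
cpu at 4 (size 4, align 4) → ends 8
lock at 8 (size 6, align 2) → ends 14
pid at 14 (size 2, align 2) → ends 16
state at 16 (size 1, align 1) → ends 17
start_time at 17 (size 1, align 1) → ends 18
pad 2 to align 4 for uid
uid at 20 (size 4, align 4) → ends 24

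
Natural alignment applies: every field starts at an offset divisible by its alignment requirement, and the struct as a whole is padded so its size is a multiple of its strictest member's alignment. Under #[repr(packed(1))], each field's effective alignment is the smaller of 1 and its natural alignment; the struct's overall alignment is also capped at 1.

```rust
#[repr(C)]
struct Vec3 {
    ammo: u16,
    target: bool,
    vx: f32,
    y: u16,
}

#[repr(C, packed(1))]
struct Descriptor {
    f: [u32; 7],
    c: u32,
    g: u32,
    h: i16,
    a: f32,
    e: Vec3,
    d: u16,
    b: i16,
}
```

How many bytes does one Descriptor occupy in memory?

58

Vec3: @0: ammo [2B, align 2] → 2; @2: target [1B, align 1] → 3; +1 pad (align 4); @4: vx [4B, align 4] → 8; @8: y [2B, align 2] → 10; +2 tail pad (align 4); size 12, align 4
@0: f [28B, align 1] → 28
@28: c [4B, align 1] → 32
@32: g [4B, align 1] → 36
@36: h [2B, align 1] → 38
@38: a [4B, align 1] → 42
@42: e [12B, align 1] → 54
@54: d [2B, align 1] → 56
@56: b [2B, align 1] → 58
size 58, align 1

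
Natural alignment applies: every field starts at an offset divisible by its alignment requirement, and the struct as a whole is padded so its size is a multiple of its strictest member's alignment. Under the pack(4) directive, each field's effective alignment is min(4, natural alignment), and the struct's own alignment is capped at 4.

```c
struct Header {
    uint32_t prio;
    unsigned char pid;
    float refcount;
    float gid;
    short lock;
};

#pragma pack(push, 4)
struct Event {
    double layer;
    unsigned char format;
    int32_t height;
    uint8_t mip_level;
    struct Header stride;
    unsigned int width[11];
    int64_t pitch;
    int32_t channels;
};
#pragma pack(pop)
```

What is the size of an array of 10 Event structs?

Header: prio at 0 (size 4, align 4) → ends 4; pid at 4 (size 1, align 1) → ends 5; pad 3 to align 4 for refcount; refcount at 8 (size 4, align 4) → ends 12; gid at 12 (size 4, align 4) → ends 16; lock at 16 (size 2, align 2) → ends 18; tail pad 2 to reach multiple of 4; total 20 bytes, alignment 4
layer at 0 (size 8, align 4) → ends 8
format at 8 (size 1, align 1) → ends 9
pad 3 to align 4 for height
height at 12 (size 4, align 4) → ends 16
mip_level at 16 (size 1, align 1) → ends 17
pad 3 to align 4 for stride
stride at 20 (size 20, align 4) → ends 40
width at 40 (size 44, align 4) → ends 84
pitch at 84 (size 8, align 4) → ends 92
channels at 92 (size 4, align 4) → ends 96
total 96 bytes, alignment 4
array of 10: 10 × 96 = 960

960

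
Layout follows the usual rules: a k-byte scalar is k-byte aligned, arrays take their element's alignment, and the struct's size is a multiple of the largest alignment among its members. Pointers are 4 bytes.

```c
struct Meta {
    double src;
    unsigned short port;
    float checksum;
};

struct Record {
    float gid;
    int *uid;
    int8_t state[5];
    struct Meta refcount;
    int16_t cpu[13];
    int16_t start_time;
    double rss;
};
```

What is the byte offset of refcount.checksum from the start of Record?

Meta: 0..8  src  (8B, 8-aligned); 8..10  port  (2B, 2-aligned); 10..12  -- padding (2B); 12..16  checksum  (4B, 4-aligned); sizeof = 16, alignof = 8
0..4  gid  (4B, 4-aligned)
4..8  uid  (4B, 4-aligned)
8..13  state  (5B, 1-aligned)
13..16  -- padding (3B)
16..32  refcount  (16B, 8-aligned)
within Meta: checksum at 12
16 + 12 = 28

28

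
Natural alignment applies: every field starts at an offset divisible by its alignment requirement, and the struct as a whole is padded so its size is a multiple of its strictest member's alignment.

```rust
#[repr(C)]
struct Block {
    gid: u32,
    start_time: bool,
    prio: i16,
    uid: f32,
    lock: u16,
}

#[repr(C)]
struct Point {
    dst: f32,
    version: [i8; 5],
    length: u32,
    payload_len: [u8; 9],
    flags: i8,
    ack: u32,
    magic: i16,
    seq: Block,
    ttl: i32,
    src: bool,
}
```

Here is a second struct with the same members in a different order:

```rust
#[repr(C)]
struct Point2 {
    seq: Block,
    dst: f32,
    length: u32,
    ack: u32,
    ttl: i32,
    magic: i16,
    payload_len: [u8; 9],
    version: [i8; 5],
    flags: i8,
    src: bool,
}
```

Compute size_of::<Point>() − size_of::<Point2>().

Block: 0..4  gid  (4B, 4-aligned); 4..5  start_time  (1B, 1-aligned); 5..6  -- padding (1B); 6..8  prio  (2B, 2-aligned); 8..12  uid  (4B, 4-aligned); 12..14  lock  (2B, 2-aligned); 14..16  -- tail padding (2B); sizeof = 16, alignof = 4
0..4  dst  (4B, 4-aligned)
4..9  version  (5B, 1-aligned)
9..12  -- padding (3B)
12..16  length  (4B, 4-aligned)
16..25  payload_len  (9B, 1-aligned)
25..26  flags  (1B, 1-aligned)
26..28  -- padding (2B)
28..32  ack  (4B, 4-aligned)
32..34  magic  (2B, 2-aligned)
34..36  -- padding (2B)
36..52  seq  (16B, 4-aligned)
52..56  ttl  (4B, 4-aligned)
56..57  src  (1B, 1-aligned)
57..60  -- tail padding (3B)
sizeof = 60, alignof = 4
— Point2 —
0..16  seq  (16B, 4-aligned)
16..20  dst  (4B, 4-aligned)
20..24  length  (4B, 4-aligned)
24..28  ack  (4B, 4-aligned)
28..32  ttl  (4B, 4-aligned)
32..34  magic  (2B, 2-aligned)
34..43  payload_len  (9B, 1-aligned)
43..48  version  (5B, 1-aligned)
48..49  flags  (1B, 1-aligned)
49..50  src  (1B, 1-aligned)
50..52  -- tail padding (2B)
sizeof = 52, alignof = 4
60 − 52 = 8

8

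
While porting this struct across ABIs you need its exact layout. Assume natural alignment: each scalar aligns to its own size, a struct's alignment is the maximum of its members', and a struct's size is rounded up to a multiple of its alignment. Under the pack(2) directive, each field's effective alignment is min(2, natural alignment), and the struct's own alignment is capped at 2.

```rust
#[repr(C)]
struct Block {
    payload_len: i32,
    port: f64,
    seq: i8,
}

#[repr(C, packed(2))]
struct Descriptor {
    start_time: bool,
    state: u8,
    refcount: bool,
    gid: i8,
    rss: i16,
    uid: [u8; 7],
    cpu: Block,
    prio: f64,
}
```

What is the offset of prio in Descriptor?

Block: 0..4  payload_len  (4B, 4-aligned); 4..8  -- padding (4B); 8..16  port  (8B, 8-aligned); 16..17  seq  (1B, 1-aligned); 17..24  -- tail padding (7B); sizeof = 24, alignof = 8
0..1  start_time  (1B, 1-aligned)
1..2  state  (1B, 1-aligned)
2..3  refcount  (1B, 1-aligned)
3..4  gid  (1B, 1-aligned)
4..6  rss  (2B, 2-aligned)
6..13  uid  (7B, 1-aligned)
13..14  -- padding (1B)
14..38  cpu  (24B, 2-aligned)
38..46  prio  (8B, 2-aligned)

38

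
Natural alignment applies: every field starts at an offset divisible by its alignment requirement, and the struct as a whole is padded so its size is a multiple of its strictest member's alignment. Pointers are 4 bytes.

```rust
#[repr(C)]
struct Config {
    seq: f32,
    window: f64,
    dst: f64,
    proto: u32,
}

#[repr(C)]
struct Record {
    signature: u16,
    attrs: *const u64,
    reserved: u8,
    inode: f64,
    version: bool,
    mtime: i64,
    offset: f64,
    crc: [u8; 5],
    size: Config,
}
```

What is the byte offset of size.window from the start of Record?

64

Config: 0..4  seq  (4B, 4-aligned); 4..8  -- padding (4B); 8..16  window  (8B, 8-aligned); 16..24  dst  (8B, 8-aligned); 24..28  proto  (4B, 4-aligned); 28..32  -- tail padding (4B); sizeof = 32, alignof = 8
0..2  signature  (2B, 2-aligned)
2..4  -- padding (2B)
4..8  attrs  (4B, 4-aligned)
8..9  reserved  (1B, 1-aligned)
9..16  -- padding (7B)
16..24  inode  (8B, 8-aligned)
24..25  version  (1B, 1-aligned)
25..32  -- padding (7B)
32..40  mtime  (8B, 8-aligned)
40..48  offset  (8B, 8-aligned)
48..53  crc  (5B, 1-aligned)
53..56  -- padding (3B)
56..88  size  (32B, 8-aligned)
within Config: window at 8
56 + 8 = 64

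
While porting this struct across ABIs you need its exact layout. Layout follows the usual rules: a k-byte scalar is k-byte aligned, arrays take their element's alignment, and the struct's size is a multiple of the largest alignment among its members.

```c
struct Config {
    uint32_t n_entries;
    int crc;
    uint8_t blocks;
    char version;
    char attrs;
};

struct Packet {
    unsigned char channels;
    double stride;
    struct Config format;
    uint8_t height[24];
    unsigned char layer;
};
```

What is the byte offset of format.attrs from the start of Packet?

26

Config: n_entries at 0 (size 4, align 4) → ends 4; crc at 4 (size 4, align 4) → ends 8; blocks at 8 (size 1, align 1) → ends 9; version at 9 (size 1, align 1) → ends 10; attrs at 10 (size 1, align 1) → ends 11; tail pad 1 to reach multiple of 4; total 12 bytes, alignment 4
channels at 0 (size 1, align 1) → ends 1
pad 7 to align 8 for stride
stride at 8 (size 8, align 8) → ends 16
format at 16 (size 12, align 4) → ends 28
within Config: attrs at 10
16 + 10 = 26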